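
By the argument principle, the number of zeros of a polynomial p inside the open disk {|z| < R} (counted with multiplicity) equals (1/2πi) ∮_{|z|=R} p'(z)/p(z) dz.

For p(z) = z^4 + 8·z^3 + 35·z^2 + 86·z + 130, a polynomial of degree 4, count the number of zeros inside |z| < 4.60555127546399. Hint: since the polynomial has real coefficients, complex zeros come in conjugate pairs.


The zeros of p are: (-3 + 2i), (-3 - 2i), (-1 + 3i), (-1 - 3i).
Their magnitudes are: 3.606, 3.606, 3.162, 3.162.
Zeros with |z| < R = 4.60555127546399: (-3 + 2i), (-3 - 2i), (-1 + 3i), (-1 - 3i).
Count = 4.
By the argument principle, (1/2πi) ∮_{|z|=R} p'(z)/p(z) dz equals exactly this count.

Number of zeros inside |z| < 4.60555127546399: 4.


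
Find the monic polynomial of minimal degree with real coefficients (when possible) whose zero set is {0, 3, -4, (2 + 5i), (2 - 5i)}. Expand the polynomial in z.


The polynomial is p(z) = ∏_{α ∈ S} (z − α), where S = {0, 3, -4, (2 + 5i), (2 - 5i)}.
Expanding the product yields: p(z) = z^5 -3·z^4 + 13·z^3 + 77·z^2 -348·z.
Note conjugate pairs combine to real quadratics: (z − (2+5i))(z − (2−5i)) = z² − 4z + 29.
The resulting polynomial has degree 5 and real coefficients as required.

p(z) = z^5 -3·z^4 + 13·z^3 + 77·z^2 -348·z.


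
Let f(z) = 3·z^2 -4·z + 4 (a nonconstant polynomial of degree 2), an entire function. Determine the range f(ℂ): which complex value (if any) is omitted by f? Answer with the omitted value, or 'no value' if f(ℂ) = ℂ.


Little Picard bounds the complement of f(ℂ) to at most one point.
For every w ∈ ℂ, the equation p(z) − w = 0 is a nonconstant polynomial in z and hence has at least one root by the fundamental theorem of algebra. So p is surjective onto ℂ, omitting no value.

Omitted value: no value.


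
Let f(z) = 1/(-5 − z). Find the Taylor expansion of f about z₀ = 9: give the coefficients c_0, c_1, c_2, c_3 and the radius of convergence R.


Let w = z − z₀, so z = z₀ + w.
Then -5 − z = -5 − (z₀ + w) = (-5 − z₀) − w = -14 − w.
f(z) = 1/(-14 − w) = (1/(-14)) · 1/(1 − w/(-14)) = Σ_{n≥0} w^n / (-14)^(n+1).
So c_n = 1/(-14)^(n+1):
  c_0 = 1/(-14)^1 = -1/14.
  c_1 = 1/(-14)^2 = 1/196.
  c_2 = 1/(-14)^3 = -1/2744.
  c_3 = 1/(-14)^4 = 1/38416.
The series is valid for |w/d| < 1, i.e. |z − z₀| < |d|.
Radius of convergence: R = |-5 − z₀| = |-14| = 14 (distance from z₀ to the singularity z = -5).

c_0 = -1/14, c_1 = 1/196, c_2 = -1/2744, c_3 = 1/38416; R = 14.


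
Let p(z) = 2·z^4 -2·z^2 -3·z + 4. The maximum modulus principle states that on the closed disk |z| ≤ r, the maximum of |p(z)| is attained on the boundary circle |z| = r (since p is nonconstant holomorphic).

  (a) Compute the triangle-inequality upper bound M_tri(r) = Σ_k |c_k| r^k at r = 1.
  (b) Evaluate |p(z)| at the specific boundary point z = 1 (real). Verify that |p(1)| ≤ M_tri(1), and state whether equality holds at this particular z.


Coefficients: c_0 = 4, c_1 = -3, c_2 = -2, c_3 = 0, c_4 = 2. Radius r = 1.
Part (a). Triangle bound: M_tri(r) = Σ_k |c_k| r^k
  = |4|·1^0 + |-3|·1^1 + |-2|·1^2 + |0|·1^3 + |2|·1^4
  = 4 + 3 + 2 + 0 + 2 = 11.
This bounds M(r) := max_{|z|=r} |p(z)| from above; equality holds iff all terms c_k z^k can be made to align in phase at a single z on |z|=r.
Part (b). At z = 1 (real, on the circle |z| = r):
  p(1) = (4)·1^0 + (-3)·1^1 + (-2)·1^2 + (0)·1^3 + (2)·1^4 = 1.
  |p(1)| = 1.
Check: |p(1)| = 1 ≤ 11 = M_tri(1). ✓ Equality does not hold at z = 1 (the coefficients have mixed signs, so the terms do not all align in phase there).

M_tri(1) = 11; |p(1)| = 1; equality at z=1: no.


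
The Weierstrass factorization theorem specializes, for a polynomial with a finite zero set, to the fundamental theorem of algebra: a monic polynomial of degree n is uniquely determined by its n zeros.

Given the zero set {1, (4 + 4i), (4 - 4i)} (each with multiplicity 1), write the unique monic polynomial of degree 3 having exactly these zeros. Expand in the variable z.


The polynomial is p(z) = ∏_{α ∈ S} (z − α), where S = {1, (4 + 4i), (4 - 4i)}.
Expanding the product yields: p(z) = z^3 -9·z^2 + 40·z -32.
Note conjugate pairs combine to real quadratics: (z − (4+4i))(z − (4−4i)) = z² − 8z + 32.
The resulting polynomial has degree 3 and real coefficients as required.

p(z) = z^3 -9·z^2 + 40·z -32.


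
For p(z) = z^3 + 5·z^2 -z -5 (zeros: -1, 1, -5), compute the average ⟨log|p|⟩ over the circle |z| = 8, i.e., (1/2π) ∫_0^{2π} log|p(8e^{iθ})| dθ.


Zeros: -5, -1, 1; r = 8.
Inside |z| < r: -5, -1, 1. Outside (|z| ≥ r): ∅.
p(0) = -5, so log|p(0)| = log(5) = 1.6094.
Apply Jensen: I(r) = log|p(0)| + Σ_k log(r/|z_k|), summed over zeros inside |z| < r.
  log(r/|z_k|) for z_k = -1: log(8/1) = 2.0794
  log(r/|z_k|) for z_k = 1: log(8/1) = 2.0794
  log(r/|z_k|) for z_k = -5: log(8/5) = 0.4700
Sum over inside zeros: 4.6289.
I(r) = log|p(0)| + (inside sum) = 1.6094 + 4.6289 = 6.2383.
Closed form (all zeros inside, monic): I(r) = n·log(r) = 3·log(8) = 6.2383. ✓

I(r) ≈ 6.2383.


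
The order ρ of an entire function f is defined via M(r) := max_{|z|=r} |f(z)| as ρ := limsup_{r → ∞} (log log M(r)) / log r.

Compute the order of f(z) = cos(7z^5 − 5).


Write cos(w) = (e^{iw} ± e^{−iw})/(2 or 2i), so |cos(w)| ≤ e^{|w|}. With w = 7z^5 − 5, |w| ≤ 7r^5 + 5 on |z|=r, giving M(r) ≤ e^{7r^5 + 5} and ρ ≤ 5. For the lower bound, choose z on |z|=r with 7z^5 purely imaginary of modulus 7r^5; then |cos(7z^5 − 5)| grows like e^{7r^5}/2, so ρ ≥ 5. Hence ρ = 5.
Therefore ρ = 5.

Order ρ = 5.


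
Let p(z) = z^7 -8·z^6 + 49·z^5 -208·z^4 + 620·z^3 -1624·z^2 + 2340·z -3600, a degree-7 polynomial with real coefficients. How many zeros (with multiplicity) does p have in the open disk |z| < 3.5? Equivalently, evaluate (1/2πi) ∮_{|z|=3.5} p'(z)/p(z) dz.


The zeros of p are: 4, (1 + 3i), (1 - 3i), (0 + 3i), (0 - 3i), (1 + 3i), (1 - 3i).
Their magnitudes are: 4, 3.162, 3.162, 3, 3, 3.162, 3.162.
Zeros with |z| < R = 3.5: (1 + 3i), (1 - 3i), (0 + 3i), (0 - 3i), (1 + 3i), (1 - 3i).
Count = 6.
By the argument principle, (1/2πi) ∮_{|z|=R} p'(z)/p(z) dz equals exactly this count.

Number of zeros inside |z| < 3.5: 6.


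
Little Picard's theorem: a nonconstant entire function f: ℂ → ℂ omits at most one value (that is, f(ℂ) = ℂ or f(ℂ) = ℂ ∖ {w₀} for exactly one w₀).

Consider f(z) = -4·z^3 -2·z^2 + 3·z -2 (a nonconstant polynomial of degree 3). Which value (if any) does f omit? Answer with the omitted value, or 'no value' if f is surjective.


Little Picard bounds the complement of f(ℂ) to at most one point.
For every w ∈ ℂ, the equation p(z) − w = 0 is a nonconstant polynomial in z and hence has at least one root by the fundamental theorem of algebra. So p is surjective onto ℂ, omitting no value.

Omitted value: no value.


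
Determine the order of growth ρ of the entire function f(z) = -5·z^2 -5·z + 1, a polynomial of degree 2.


|f(z)| ≤ Σ|c_k|·r^k = O(r^2) as r → ∞. Polynomial growth is O(e^{r^ε}) for every ε > 0 (since r^2/e^{r^ε} → 0), so ρ ≤ ε for all ε > 0, i.e. ρ = 0. Every nonconstant polynomial has order 0.
Therefore ρ = 0.

Order ρ = 0.


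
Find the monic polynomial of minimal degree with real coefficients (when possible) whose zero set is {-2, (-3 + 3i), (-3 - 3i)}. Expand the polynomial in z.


The polynomial is p(z) = ∏_{α ∈ S} (z − α), where S = {-2, (-3 + 3i), (-3 - 3i)}.
Expanding the product yields: p(z) = z^3 + 8·z^2 + 30·z + 36.
Note conjugate pairs combine to real quadratics: (z − (-3+3i))(z − (-3−3i)) = z² + 6z + 18.
The resulting polynomial has degree 3 and real coefficients as required.

p(z) = z^3 + 8·z^2 + 30·z + 36.


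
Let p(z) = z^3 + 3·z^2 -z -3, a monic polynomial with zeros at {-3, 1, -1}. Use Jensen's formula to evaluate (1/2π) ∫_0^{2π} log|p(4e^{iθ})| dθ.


Zeros: -3, -1, 1; r = 4.
Inside |z| < r: -3, -1, 1. Outside (|z| ≥ r): ∅.
p(0) = -3, so log|p(0)| = log(3) = 1.0986.
Apply Jensen: I(r) = log|p(0)| + Σ_k log(r/|z_k|), summed over zeros inside |z| < r.
  log(r/|z_k|) for z_k = -3: log(4/3) = 0.2877
  log(r/|z_k|) for z_k = 1: log(4/1) = 1.3863
  log(r/|z_k|) for z_k = -1: log(4/1) = 1.3863
Sum over inside zeros: 3.0603.
I(r) = log|p(0)| + (inside sum) = 1.0986 + 3.0603 = 4.1589.
Closed form (all zeros inside, monic): I(r) = n·log(r) = 3·log(4) = 4.1589. ✓

I(r) ≈ 4.1589.


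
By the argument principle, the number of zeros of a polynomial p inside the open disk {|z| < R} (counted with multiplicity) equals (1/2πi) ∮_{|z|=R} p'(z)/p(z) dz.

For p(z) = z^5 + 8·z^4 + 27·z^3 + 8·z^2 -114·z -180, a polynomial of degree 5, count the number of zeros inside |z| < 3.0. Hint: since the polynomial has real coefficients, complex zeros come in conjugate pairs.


The zeros of p are: 2, (-3 + 3i), (-3 - 3i), (-2 + 1i), (-2 - 1i).
Their magnitudes are: 2, 4.243, 4.243, 2.236, 2.236.
Zeros with |z| < R = 3.0: 2, (-2 + 1i), (-2 - 1i).
Count = 3.
By the argument principle, (1/2πi) ∮_{|z|=R} p'(z)/p(z) dz equals exactly this count.

Number of zeros inside |z| < 3.0: 3.


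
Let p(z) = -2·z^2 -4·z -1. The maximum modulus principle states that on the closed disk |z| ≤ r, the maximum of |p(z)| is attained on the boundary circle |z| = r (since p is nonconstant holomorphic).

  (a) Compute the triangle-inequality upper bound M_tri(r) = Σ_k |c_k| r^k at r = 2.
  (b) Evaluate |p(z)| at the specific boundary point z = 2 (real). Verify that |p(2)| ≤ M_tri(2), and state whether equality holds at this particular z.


Coefficients: c_0 = -1, c_1 = -4, c_2 = -2. Radius r = 2.
Part (a). Triangle bound: M_tri(r) = Σ_k |c_k| r^k
  = |-1|·2^0 + |-4|·2^1 + |-2|·2^2
  = 1 + 8 + 8 = 17.
This bounds M(r) := max_{|z|=r} |p(z)| from above; equality holds iff all terms c_k z^k can be made to align in phase at a single z on |z|=r.
Part (b). At z = 2 (real, on the circle |z| = r):
  p(2) = (-1)·2^0 + (-4)·2^1 + (-2)·2^2 = -17.
  |p(2)| = 17.
Since all nonzero coefficients share the same sign, |p(2)| = 17 = M_tri(2); the triangle bound is attained at z = 2, so in fact M(r) = 17.

M_tri(2) = 17; |p(2)| = 17; equality at z=2: yes.


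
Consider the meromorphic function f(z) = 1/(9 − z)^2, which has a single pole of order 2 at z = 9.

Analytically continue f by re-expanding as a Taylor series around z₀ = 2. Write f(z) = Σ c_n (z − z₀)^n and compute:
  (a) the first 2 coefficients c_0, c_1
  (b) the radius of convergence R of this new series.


Let w = z − z₀, so z = z₀ + w.
Then 9 − z = 9 − (z₀ + w) = (9 − z₀) − w = 7 − w.
f(z) = 1/(7 − w)^2 = (1/(7)^2) · (1 − w/(7))^{−2}.
By the binomial series (1−u)^{−2} = Σ_{n≥0} C(n+1, 1) u^n for |u|<1, with u = w/(7):
  c_n = C(n+1, 1) / (7)^(n+2).
  c_0 = 1/(7)^2 = 1/49.
  c_1 = 2/(7)^3 = 2/343.
The series is valid for |w/d| < 1, i.e. |z − z₀| < |d|.
Radius of convergence: R = |9 − z₀| = |7| = 7 (distance from z₀ to the singularity z = 9).

c_0 = 1/49, c_1 = 2/343; R = 7.


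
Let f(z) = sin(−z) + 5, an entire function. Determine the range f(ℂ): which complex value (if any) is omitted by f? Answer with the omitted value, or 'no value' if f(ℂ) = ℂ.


Little Picard bounds the complement of f(ℂ) to at most one point.
sin is entire and surjective onto ℂ: for every w ∈ ℂ, sin(ζ) = w has a solution ζ ∈ ℂ (e.g., via the complex inverse arcsin). With ζ = −z this gives z = ζ/(-1). Then 1·sin(−z) takes every value in 1·ℂ = ℂ, and adding 5 is a bijection of ℂ. So f is surjective and omits no value. (Note: only on the real line is sin bounded by [−1, 1].)

Omitted value: no value.


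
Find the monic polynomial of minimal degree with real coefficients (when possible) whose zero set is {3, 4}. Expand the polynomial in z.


The polynomial is p(z) = ∏_{α ∈ S} (z − α), where S = {3, 4}.
Expanding the product yields: p(z) = z^2 -7·z + 12.
The resulting polynomial has degree 2 and real coefficients as required.

p(z) = z^2 -7·z + 12.


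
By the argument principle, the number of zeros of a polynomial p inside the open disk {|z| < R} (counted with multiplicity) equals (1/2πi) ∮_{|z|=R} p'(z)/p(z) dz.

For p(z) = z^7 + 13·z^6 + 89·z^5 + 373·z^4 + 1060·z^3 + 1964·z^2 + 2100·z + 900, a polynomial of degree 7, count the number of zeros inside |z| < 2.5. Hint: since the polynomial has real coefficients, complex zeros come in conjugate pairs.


The zeros of p are: (-1 + 3i), (-1 - 3i), -1, (-2 + 1i), (-2 - 1i), (-3 + 3i), (-3 - 3i).
Their magnitudes are: 3.162, 3.162, 1, 2.236, 2.236, 4.243, 4.243.
Zeros with |z| < R = 2.5: -1, (-2 + 1i), (-2 - 1i).
Count = 3.
By the argument principle, (1/2πi) ∮_{|z|=R} p'(z)/p(z) dz equals exactly this count.

Number of zeros inside |z| < 2.5: 3.


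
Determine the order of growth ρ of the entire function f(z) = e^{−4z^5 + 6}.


|e^{−4z^5 + 6}| = e^{Re(-4·z^5) + 6} ≤ e^{4|z|^5 + 6} = e^{4r^5 + 6} on |z| = r, so ρ ≤ 5. Choosing z on |z|=r so that -4·z^5 is real positive (always possible by picking arg z appropriately) gives |f(z)| = e^{4r^5 + 6}, matching the bound. The additive constant 6 does not affect log log M(r) ~ 5·log r. Hence ρ = 5.
Therefore ρ = 5.

Order ρ = 5.


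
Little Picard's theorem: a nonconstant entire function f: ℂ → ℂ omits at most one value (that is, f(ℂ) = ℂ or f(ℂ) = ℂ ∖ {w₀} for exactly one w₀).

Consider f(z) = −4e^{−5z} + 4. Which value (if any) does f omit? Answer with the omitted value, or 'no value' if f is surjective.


Little Picard bounds the complement of f(ℂ) to at most one point.
e^{−5z} is never zero on ℂ, so -4·e^{−5z} takes every value in ℂ ∖ {0}. Adding 4 shifts the range to ℂ ∖ {4}. Thus f omits exactly the value 4.

Omitted value: 4.


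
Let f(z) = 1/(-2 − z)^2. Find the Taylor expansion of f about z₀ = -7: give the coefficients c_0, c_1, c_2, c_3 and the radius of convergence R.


Let w = z − z₀, so z = z₀ + w.
Then -2 − z = -2 − (z₀ + w) = (-2 − z₀) − w = 5 − w.
f(z) = 1/(5 − w)^2 = (1/(5)^2) · (1 − w/(5))^{−2}.
By the binomial series (1−u)^{−2} = Σ_{n≥0} C(n+1, 1) u^n for |u|<1, with u = w/(5):
  c_n = C(n+1, 1) / (5)^(n+2).
  c_0 = 1/(5)^2 = 1/25.
  c_1 = 2/(5)^3 = 2/125.
  c_2 = 3/(5)^4 = 3/625.
  c_3 = 4/(5)^5 = 4/3125.
The series is valid for |w/d| < 1, i.e. |z − z₀| < |d|.
Radius of convergence: R = |-2 − z₀| = |5| = 5 (distance from z₀ to the singularity z = -2).

c_0 = 1/25, c_1 = 2/125, c_2 = 3/625, c_3 = 4/3125; R = 5.


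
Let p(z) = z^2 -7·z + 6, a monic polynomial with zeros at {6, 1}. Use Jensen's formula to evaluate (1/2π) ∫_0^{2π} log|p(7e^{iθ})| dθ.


Zeros: 1, 6; r = 7.
Inside |z| < r: 1, 6. Outside (|z| ≥ r): ∅.
p(0) = 6, so log|p(0)| = log(6) = 1.7918.
Apply Jensen: I(r) = log|p(0)| + Σ_k log(r/|z_k|), summed over zeros inside |z| < r.
  log(r/|z_k|) for z_k = 6: log(7/6) = 0.1542
  log(r/|z_k|) for z_k = 1: log(7/1) = 1.9459
Sum over inside zeros: 2.1001.
I(r) = log|p(0)| + (inside sum) = 1.7918 + 2.1001 = 3.8918.
Closed form (all zeros inside, monic): I(r) = n·log(r) = 2·log(7) = 3.8918. ✓

I(r) ≈ 3.8918.


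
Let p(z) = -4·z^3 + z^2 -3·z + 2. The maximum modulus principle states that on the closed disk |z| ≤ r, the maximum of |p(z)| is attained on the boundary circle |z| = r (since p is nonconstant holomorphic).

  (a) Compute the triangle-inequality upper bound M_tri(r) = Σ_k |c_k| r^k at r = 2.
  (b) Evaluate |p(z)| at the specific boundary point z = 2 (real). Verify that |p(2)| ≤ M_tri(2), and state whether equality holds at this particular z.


Coefficients: c_0 = 2, c_1 = -3, c_2 = 1, c_3 = -4. Radius r = 2.
Part (a). Triangle bound: M_tri(r) = Σ_k |c_k| r^k
  = |2|·2^0 + |-3|·2^1 + |1|·2^2 + |-4|·2^3
  = 2 + 6 + 4 + 32 = 44.
This bounds M(r) := max_{|z|=r} |p(z)| from above; equality holds iff all terms c_k z^k can be made to align in phase at a single z on |z|=r.
Part (b). At z = 2 (real, on the circle |z| = r):
  p(2) = (2)·2^0 + (-3)·2^1 + (1)·2^2 + (-4)·2^3 = -32.
  |p(2)| = 32.
Check: |p(2)| = 32 ≤ 44 = M_tri(2). ✓ Equality does not hold at z = 2 (the coefficients have mixed signs, so the terms do not all align in phase there).

M_tri(2) = 44; |p(2)| = 32; equality at z=2: no.


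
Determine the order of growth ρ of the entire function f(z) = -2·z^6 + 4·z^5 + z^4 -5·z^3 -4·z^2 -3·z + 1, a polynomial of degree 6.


|f(z)| ≤ Σ|c_k|·r^k = O(r^6) as r → ∞. Polynomial growth is O(e^{r^ε}) for every ε > 0 (since r^6/e^{r^ε} → 0), so ρ ≤ ε for all ε > 0, i.e. ρ = 0. Every nonconstant polynomial has order 0.
Therefore ρ = 0.

Order ρ = 0.


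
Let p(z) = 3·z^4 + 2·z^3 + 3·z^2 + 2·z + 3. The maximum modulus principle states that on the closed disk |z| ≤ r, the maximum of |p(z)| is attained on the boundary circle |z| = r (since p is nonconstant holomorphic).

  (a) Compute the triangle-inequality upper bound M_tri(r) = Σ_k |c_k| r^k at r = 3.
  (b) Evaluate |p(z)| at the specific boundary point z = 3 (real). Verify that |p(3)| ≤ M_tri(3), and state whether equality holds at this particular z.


Coefficients: c_0 = 3, c_1 = 2, c_2 = 3, c_3 = 2, c_4 = 3. Radius r = 3.
Part (a). Triangle bound: M_tri(r) = Σ_k |c_k| r^k
  = |3|·3^0 + |2|·3^1 + |3|·3^2 + |2|·3^3 + |3|·3^4
  = 3 + 6 + 27 + 54 + 243 = 333.
This bounds M(r) := max_{|z|=r} |p(z)| from above; equality holds iff all terms c_k z^k can be made to align in phase at a single z on |z|=r.
Part (b). At z = 3 (real, on the circle |z| = r):
  p(3) = (3)·3^0 + (2)·3^1 + (3)·3^2 + (2)·3^3 + (3)·3^4 = 333.
  |p(3)| = 333.
Since all nonzero coefficients share the same sign, |p(3)| = 333 = M_tri(3); the triangle bound is attained at z = 3, so in fact M(r) = 333.

M_tri(3) = 333; |p(3)| = 333; equality at z=3: yes.


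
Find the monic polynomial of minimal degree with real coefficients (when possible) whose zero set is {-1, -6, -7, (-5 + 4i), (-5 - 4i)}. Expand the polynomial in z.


The polynomial is p(z) = ∏_{α ∈ S} (z − α), where S = {-1, -6, -7, (-5 + 4i), (-5 - 4i)}.
Expanding the product yields: p(z) = z^5 + 24·z^4 + 236·z^3 + 1166·z^2 + 2675·z + 1722.
Note conjugate pairs combine to real quadratics: (z − (-5+4i))(z − (-5−4i)) = z² + 10z + 41.
The resulting polynomial has degree 5 and real coefficients as required.

p(z) = z^5 + 24·z^4 + 236·z^3 + 1166·z^2 + 2675·z + 1722.


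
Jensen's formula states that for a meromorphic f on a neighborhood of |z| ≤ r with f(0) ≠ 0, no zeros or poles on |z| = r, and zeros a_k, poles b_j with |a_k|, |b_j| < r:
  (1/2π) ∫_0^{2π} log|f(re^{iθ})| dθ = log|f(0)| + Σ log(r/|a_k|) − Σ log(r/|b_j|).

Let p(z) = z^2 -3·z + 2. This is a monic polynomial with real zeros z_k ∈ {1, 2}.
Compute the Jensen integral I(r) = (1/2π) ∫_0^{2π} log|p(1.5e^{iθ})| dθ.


Zeros: 1, 2; r = 1.5.
Inside |z| < r: 1. Outside (|z| ≥ r): 2.
p(0) = 2, so log|p(0)| = log(2) = 0.6931.
Apply Jensen: I(r) = log|p(0)| + Σ_k log(r/|z_k|), summed over zeros inside |z| < r.
  log(r/|z_k|) for z_k = 1: log(1.5/1) = 0.4055
  Outside zeros (2) contribute nothing to the Jensen sum.
Sum over inside zeros: 0.4055.
I(r) = log|p(0)| + (inside sum) = 0.6931 + 0.4055 = 1.0986.
Note: since some zeros are outside |z| ≤ r, the simplified n·log(r) form does NOT apply — only the inside zeros contribute.

I(r) ≈ 1.0986.


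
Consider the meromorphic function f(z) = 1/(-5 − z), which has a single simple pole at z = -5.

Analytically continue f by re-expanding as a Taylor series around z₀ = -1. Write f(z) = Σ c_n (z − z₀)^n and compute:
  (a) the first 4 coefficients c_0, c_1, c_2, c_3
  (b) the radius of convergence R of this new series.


Let w = z − z₀, so z = z₀ + w.
Then -5 − z = -5 − (z₀ + w) = (-5 − z₀) − w = -4 − w.
f(z) = 1/(-4 − w) = (1/(-4)) · 1/(1 − w/(-4)) = Σ_{n≥0} w^n / (-4)^(n+1).
So c_n = 1/(-4)^(n+1):
  c_0 = 1/(-4)^1 = -1/4.
  c_1 = 1/(-4)^2 = 1/16.
  c_2 = 1/(-4)^3 = -1/64.
  c_3 = 1/(-4)^4 = 1/256.
The series is valid for |w/d| < 1, i.e. |z − z₀| < |d|.
Radius of convergence: R = |-5 − z₀| = |-4| = 4 (distance from z₀ to the singularity z = -5).

c_0 = -1/4, c_1 = 1/16, c_2 = -1/64, c_3 = 1/256; R = 4.


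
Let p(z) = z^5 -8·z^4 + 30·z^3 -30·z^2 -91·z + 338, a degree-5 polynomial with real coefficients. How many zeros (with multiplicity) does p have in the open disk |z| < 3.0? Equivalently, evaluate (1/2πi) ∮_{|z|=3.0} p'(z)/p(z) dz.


The zeros of p are: (3 + 2i), (3 - 2i), (2 + 3i), (2 - 3i), -2.
Their magnitudes are: 3.606, 3.606, 3.606, 3.606, 2.
Zeros with |z| < R = 3.0: -2.
Count = 1.
By the argument principle, (1/2πi) ∮_{|z|=R} p'(z)/p(z) dz equals exactly this count.

Number of zeros inside |z| < 3.0: 1.


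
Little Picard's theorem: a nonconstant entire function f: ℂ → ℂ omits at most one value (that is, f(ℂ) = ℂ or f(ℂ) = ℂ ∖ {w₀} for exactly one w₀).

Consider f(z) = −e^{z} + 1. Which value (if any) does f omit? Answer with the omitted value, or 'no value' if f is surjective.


Little Picard bounds the complement of f(ℂ) to at most one point.
e^{z} is never zero on ℂ, so -1·e^{z} takes every value in ℂ ∖ {0}. Adding 1 shifts the range to ℂ ∖ {1}. Thus f omits exactly the value 1.

Omitted value: 1.


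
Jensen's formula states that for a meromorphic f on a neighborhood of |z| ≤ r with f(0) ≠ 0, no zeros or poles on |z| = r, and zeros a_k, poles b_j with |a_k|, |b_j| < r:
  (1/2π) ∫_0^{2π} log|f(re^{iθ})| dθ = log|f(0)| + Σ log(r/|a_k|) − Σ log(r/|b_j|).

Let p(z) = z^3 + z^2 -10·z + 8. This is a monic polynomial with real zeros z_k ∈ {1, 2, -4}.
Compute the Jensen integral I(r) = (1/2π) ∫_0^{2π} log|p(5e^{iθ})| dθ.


Zeros: -4, 1, 2; r = 5.
Inside |z| < r: -4, 1, 2. Outside (|z| ≥ r): ∅.
p(0) = 8, so log|p(0)| = log(8) = 2.0794.
Apply Jensen: I(r) = log|p(0)| + Σ_k log(r/|z_k|), summed over zeros inside |z| < r.
  log(r/|z_k|) for z_k = 1: log(5/1) = 1.6094
  log(r/|z_k|) for z_k = 2: log(5/2) = 0.9163
  log(r/|z_k|) for z_k = -4: log(5/4) = 0.2231
Sum over inside zeros: 2.7489.
I(r) = log|p(0)| + (inside sum) = 2.0794 + 2.7489 = 4.8283.
Closed form (all zeros inside, monic): I(r) = n·log(r) = 3·log(5) = 4.8283. ✓

I(r) ≈ 4.8283.


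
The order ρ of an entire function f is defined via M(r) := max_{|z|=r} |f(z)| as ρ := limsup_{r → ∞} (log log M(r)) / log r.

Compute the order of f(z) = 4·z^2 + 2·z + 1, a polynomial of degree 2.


|f(z)| ≤ Σ|c_k|·r^k = O(r^2) as r → ∞. Polynomial growth is O(e^{r^ε}) for every ε > 0 (since r^2/e^{r^ε} → 0), so ρ ≤ ε for all ε > 0, i.e. ρ = 0. Every nonconstant polynomial has order 0.
Therefore ρ = 0.

Order ρ = 0.


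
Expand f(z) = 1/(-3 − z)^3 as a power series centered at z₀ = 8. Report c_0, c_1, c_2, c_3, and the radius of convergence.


Let w = z − z₀, so z = z₀ + w.
Then -3 − z = -3 − (z₀ + w) = (-3 − z₀) − w = -11 − w.
f(z) = 1/(-11 − w)^3 = (1/(-11)^3) · (1 − w/(-11))^{−3}.
By the binomial series (1−u)^{−3} = Σ_{n≥0} C(n+2, 2) u^n for |u|<1, with u = w/(-11):
  c_n = C(n+2, 2) / (-11)^(n+3).
  c_0 = 1/(-11)^3 = -1/1331.
  c_1 = 3/(-11)^4 = 3/14641.
  c_2 = 6/(-11)^5 = -6/161051.
  c_3 = 10/(-11)^6 = 10/1771561.
The series is valid for |w/d| < 1, i.e. |z − z₀| < |d|.
Radius of convergence: R = |-3 − z₀| = |-11| = 11 (distance from z₀ to the singularity z = -3).

c_0 = -1/1331, c_1 = 3/14641, c_2 = -6/161051, c_3 = 10/1771561; R = 11.


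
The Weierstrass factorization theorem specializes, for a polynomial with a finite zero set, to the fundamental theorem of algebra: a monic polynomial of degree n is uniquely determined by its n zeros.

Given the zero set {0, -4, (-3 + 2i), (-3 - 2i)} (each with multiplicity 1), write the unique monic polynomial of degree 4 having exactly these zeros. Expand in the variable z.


The polynomial is p(z) = ∏_{α ∈ S} (z − α), where S = {0, -4, (-3 + 2i), (-3 - 2i)}.
Expanding the product yields: p(z) = z^4 + 10·z^3 + 37·z^2 + 52·z.
Note conjugate pairs combine to real quadratics: (z − (-3+2i))(z − (-3−2i)) = z² + 6z + 13.
The resulting polynomial has degree 4 and real coefficients as required.

p(z) = z^4 + 10·z^3 + 37·z^2 + 52·z.


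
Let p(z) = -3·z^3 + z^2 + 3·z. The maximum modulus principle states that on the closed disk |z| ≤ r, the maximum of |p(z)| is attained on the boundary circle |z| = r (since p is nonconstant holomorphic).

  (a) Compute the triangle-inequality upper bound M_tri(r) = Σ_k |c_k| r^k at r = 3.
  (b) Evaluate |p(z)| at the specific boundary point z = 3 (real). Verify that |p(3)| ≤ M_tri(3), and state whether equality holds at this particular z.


Coefficients: c_0 = 0, c_1 = 3, c_2 = 1, c_3 = -3. Radius r = 3.
Part (a). Triangle bound: M_tri(r) = Σ_k |c_k| r^k
  = |0|·3^0 + |3|·3^1 + |1|·3^2 + |-3|·3^3
  = 0 + 9 + 9 + 81 = 99.
This bounds M(r) := max_{|z|=r} |p(z)| from above; equality holds iff all terms c_k z^k can be made to align in phase at a single z on |z|=r.
Part (b). At z = 3 (real, on the circle |z| = r):
  p(3) = (0)·3^0 + (3)·3^1 + (1)·3^2 + (-3)·3^3 = -63.
  |p(3)| = 63.
Check: |p(3)| = 63 ≤ 99 = M_tri(3). ✓ Equality does not hold at z = 3 (the coefficients have mixed signs, so the terms do not all align in phase there).

M_tri(3) = 99; |p(3)| = 63; equality at z=3: no.


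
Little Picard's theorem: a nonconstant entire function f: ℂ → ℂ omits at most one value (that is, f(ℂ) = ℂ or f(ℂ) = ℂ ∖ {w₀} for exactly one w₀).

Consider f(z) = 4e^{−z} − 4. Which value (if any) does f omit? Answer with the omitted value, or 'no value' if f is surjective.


Little Picard bounds the complement of f(ℂ) to at most one point.
e^{−z} is never zero on ℂ, so 4·e^{−z} takes every value in ℂ ∖ {0}. Adding -4 shifts the range to ℂ ∖ {-4}. Thus f omits exactly the value -4.

Omitted value: -4.


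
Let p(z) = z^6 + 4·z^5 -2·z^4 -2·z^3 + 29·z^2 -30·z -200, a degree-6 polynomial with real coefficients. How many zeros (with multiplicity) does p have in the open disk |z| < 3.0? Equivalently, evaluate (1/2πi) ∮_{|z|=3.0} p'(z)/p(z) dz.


The zeros of p are: (-2 + 1i), (-2 - 1i), 2, (1 + 2i), (1 - 2i), -4.
Their magnitudes are: 2.236, 2.236, 2, 2.236, 2.236, 4.
Zeros with |z| < R = 3.0: (-2 + 1i), (-2 - 1i), 2, (1 + 2i), (1 - 2i).
Count = 5.
By the argument principle, (1/2πi) ∮_{|z|=R} p'(z)/p(z) dz equals exactly this count.

Number of zeros inside |z| < 3.0: 5.


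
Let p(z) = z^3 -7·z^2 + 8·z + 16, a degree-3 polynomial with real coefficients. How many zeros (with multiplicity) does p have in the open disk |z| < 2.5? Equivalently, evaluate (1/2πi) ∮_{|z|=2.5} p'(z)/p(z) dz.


The zeros of p are: -1, 4, 4.
Their magnitudes are: 1, 4, 4.
Zeros with |z| < R = 2.5: -1.
Count = 1.
By the argument principle, (1/2πi) ∮_{|z|=R} p'(z)/p(z) dz equals exactly this count.

Number of zeros inside |z| < 2.5: 1.


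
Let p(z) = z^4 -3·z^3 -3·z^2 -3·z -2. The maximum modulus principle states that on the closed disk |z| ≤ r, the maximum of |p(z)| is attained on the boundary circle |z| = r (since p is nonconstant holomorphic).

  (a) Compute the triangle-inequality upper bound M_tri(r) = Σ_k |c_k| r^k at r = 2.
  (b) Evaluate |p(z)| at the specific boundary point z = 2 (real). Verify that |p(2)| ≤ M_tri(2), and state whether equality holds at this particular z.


Coefficients: c_0 = -2, c_1 = -3, c_2 = -3, c_3 = -3, c_4 = 1. Radius r = 2.
Part (a). Triangle bound: M_tri(r) = Σ_k |c_k| r^k
  = |-2|·2^0 + |-3|·2^1 + |-3|·2^2 + |-3|·2^3 + |1|·2^4
  = 2 + 6 + 12 + 24 + 16 = 60.
This bounds M(r) := max_{|z|=r} |p(z)| from above; equality holds iff all terms c_k z^k can be made to align in phase at a single z on |z|=r.
Part (b). At z = 2 (real, on the circle |z| = r):
  p(2) = (-2)·2^0 + (-3)·2^1 + (-3)·2^2 + (-3)·2^3 + (1)·2^4 = -28.
  |p(2)| = 28.
Check: |p(2)| = 28 ≤ 60 = M_tri(2). ✓ Equality does not hold at z = 2 (the coefficients have mixed signs, so the terms do not all align in phase there).

M_tri(2) = 60; |p(2)| = 28; equality at z=2: no.


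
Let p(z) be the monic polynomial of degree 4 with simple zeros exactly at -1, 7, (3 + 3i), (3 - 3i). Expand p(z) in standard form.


The polynomial is p(z) = ∏_{α ∈ S} (z − α), where S = {-1, 7, (3 + 3i), (3 - 3i)}.
Expanding the product yields: p(z) = z^4 -12·z^3 + 47·z^2 -66·z -126.
Note conjugate pairs combine to real quadratics: (z − (3+3i))(z − (3−3i)) = z² − 6z + 18.
The resulting polynomial has degree 4 and real coefficients as required.

p(z) = z^4 -12·z^3 + 47·z^2 -66·z -126.


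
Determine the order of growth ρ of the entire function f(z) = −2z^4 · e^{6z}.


M(r) = max_{|z|=r} |-2|·|z|^4·|e^{6z}| = 2·r^4 · e^{6r^1} (the factors attain their maxima compatibly on |z|=r). Then log M(r) = log 2 + 4·log r + 6r^1, dominated by the last term, so log log M(r) ~ 1·log r. The polynomial factor -2z^4 contributes only a log r term and does not affect the order. ρ = 1.
Therefore ρ = 1.

Order ρ = 1.


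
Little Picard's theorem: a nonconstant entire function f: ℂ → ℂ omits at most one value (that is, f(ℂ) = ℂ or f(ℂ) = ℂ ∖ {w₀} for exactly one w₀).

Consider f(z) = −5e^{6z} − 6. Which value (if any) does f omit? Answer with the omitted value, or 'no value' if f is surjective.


Little Picard bounds the complement of f(ℂ) to at most one point.
e^{6z} is never zero on ℂ, so -5·e^{6z} takes every value in ℂ ∖ {0}. Adding -6 shifts the range to ℂ ∖ {-6}. Thus f omits exactly the value -6.

Omitted value: -6.


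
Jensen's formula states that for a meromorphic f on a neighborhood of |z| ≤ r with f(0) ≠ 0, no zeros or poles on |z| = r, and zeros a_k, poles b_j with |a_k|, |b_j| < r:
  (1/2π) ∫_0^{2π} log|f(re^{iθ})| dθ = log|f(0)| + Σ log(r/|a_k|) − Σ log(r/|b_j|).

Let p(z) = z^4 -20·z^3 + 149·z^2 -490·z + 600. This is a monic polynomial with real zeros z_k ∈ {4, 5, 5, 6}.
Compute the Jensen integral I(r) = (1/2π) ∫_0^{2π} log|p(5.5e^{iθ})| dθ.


Zeros: 4, 5, 5, 6; r = 5.5.
Inside |z| < r: 4, 5, 5. Outside (|z| ≥ r): 6.
p(0) = 600, so log|p(0)| = log(600) = 6.3969.
Apply Jensen: I(r) = log|p(0)| + Σ_k log(r/|z_k|), summed over zeros inside |z| < r.
  log(r/|z_k|) for z_k = 4: log(5.5/4) = 0.3185
  log(r/|z_k|) for z_k = 5: log(5.5/5) = 0.0953
  log(r/|z_k|) for z_k = 5: log(5.5/5) = 0.0953
  Outside zeros (6) contribute nothing to the Jensen sum.
Sum over inside zeros: 0.5091.
I(r) = log|p(0)| + (inside sum) = 6.3969 + 0.5091 = 6.9060.
Note: since some zeros are outside |z| ≤ r, the simplified n·log(r) form does NOT apply — only the inside zeros contribute.

I(r) ≈ 6.9060.


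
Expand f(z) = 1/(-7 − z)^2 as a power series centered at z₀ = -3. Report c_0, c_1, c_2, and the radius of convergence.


Let w = z − z₀, so z = z₀ + w.
Then -7 − z = -7 − (z₀ + w) = (-7 − z₀) − w = -4 − w.
f(z) = 1/(-4 − w)^2 = (1/(-4)^2) · (1 − w/(-4))^{−2}.
By the binomial series (1−u)^{−2} = Σ_{n≥0} C(n+1, 1) u^n for |u|<1, with u = w/(-4):
  c_n = C(n+1, 1) / (-4)^(n+2).
  c_0 = 1/(-4)^2 = 1/16.
  c_1 = 2/(-4)^3 = -1/32.
  c_2 = 3/(-4)^4 = 3/256.
The series is valid for |w/d| < 1, i.e. |z − z₀| < |d|.
Radius of convergence: R = |-7 − z₀| = |-4| = 4 (distance from z₀ to the singularity z = -7).

c_0 = 1/16, c_1 = -1/32, c_2 = 3/256; R = 4.


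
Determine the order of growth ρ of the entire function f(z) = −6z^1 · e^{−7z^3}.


M(r) = max_{|z|=r} |-6|·|z|^1·|e^{−7z^3}| = 6·r^1 · e^{7r^3} (the factors attain their maxima compatibly on |z|=r). Then log M(r) = log 6 + 1·log r + 7r^3, dominated by the last term, so log log M(r) ~ 3·log r. The polynomial factor -6z^1 contributes only a log r term and does not affect the order. ρ = 3.
Therefore ρ = 3.

Order ρ = 3.


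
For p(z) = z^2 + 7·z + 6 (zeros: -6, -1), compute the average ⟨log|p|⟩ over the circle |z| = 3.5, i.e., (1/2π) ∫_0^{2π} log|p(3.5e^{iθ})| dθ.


Zeros: -6, -1; r = 3.5.
Inside |z| < r: -1. Outside (|z| ≥ r): -6.
p(0) = 6, so log|p(0)| = log(6) = 1.7918.
Apply Jensen: I(r) = log|p(0)| + Σ_k log(r/|z_k|), summed over zeros inside |z| < r.
  log(r/|z_k|) for z_k = -1: log(3.5/1) = 1.2528
  Outside zeros (-6) contribute nothing to the Jensen sum.
Sum over inside zeros: 1.2528.
I(r) = log|p(0)| + (inside sum) = 1.7918 + 1.2528 = 3.0445.
Note: since some zeros are outside |z| ≤ r, the simplified n·log(r) form does NOT apply — only the inside zeros contribute.

I(r) ≈ 3.0445.


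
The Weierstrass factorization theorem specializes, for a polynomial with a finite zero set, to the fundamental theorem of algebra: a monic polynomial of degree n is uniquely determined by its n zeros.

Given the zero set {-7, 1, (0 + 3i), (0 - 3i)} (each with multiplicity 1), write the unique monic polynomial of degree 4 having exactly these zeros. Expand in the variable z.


The polynomial is p(z) = ∏_{α ∈ S} (z − α), where S = {-7, 1, (0 + 3i), (0 - 3i)}.
Expanding the product yields: p(z) = z^4 + 6·z^3 + 2·z^2 + 54·z -63.
Note conjugate pairs combine to real quadratics: (z − (0+3i))(z − (0−3i)) = z² + 9.
The resulting polynomial has degree 4 and real coefficients as required.

p(z) = z^4 + 6·z^3 + 2·z^2 + 54·z -63.


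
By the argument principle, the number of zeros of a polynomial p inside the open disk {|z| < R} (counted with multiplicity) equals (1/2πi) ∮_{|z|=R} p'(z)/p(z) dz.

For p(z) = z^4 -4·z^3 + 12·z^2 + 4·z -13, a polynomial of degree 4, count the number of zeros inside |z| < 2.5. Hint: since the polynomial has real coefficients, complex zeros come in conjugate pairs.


The zeros of p are: 1, -1, (2 + 3i), (2 - 3i).
Their magnitudes are: 1, 1, 3.606, 3.606.
Zeros with |z| < R = 2.5: 1, -1.
Count = 2.
By the argument principle, (1/2πi) ∮_{|z|=R} p'(z)/p(z) dz equals exactly this count.

Number of zeros inside |z| < 2.5: 2.


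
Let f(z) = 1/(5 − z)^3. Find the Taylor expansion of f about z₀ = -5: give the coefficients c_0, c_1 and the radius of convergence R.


Let w = z − z₀, so z = z₀ + w.
Then 5 − z = 5 − (z₀ + w) = (5 − z₀) − w = 10 − w.
f(z) = 1/(10 − w)^3 = (1/(10)^3) · (1 − w/(10))^{−3}.
By the binomial series (1−u)^{−3} = Σ_{n≥0} C(n+2, 2) u^n for |u|<1, with u = w/(10):
  c_n = C(n+2, 2) / (10)^(n+3).
  c_0 = 1/(10)^3 = 1/1000.
  c_1 = 3/(10)^4 = 3/10000.
The series is valid for |w/d| < 1, i.e. |z − z₀| < |d|.
Radius of convergence: R = |5 − z₀| = |10| = 10 (distance from z₀ to the singularity z = 5).

c_0 = 1/1000, c_1 = 3/10000; R = 10.


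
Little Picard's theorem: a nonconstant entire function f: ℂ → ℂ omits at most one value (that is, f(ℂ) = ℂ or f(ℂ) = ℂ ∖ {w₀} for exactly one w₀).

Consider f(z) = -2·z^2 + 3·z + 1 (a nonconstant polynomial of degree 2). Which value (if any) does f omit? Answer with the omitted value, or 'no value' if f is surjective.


Little Picard bounds the complement of f(ℂ) to at most one point.
For every w ∈ ℂ, the equation p(z) − w = 0 is a nonconstant polynomial in z and hence has at least one root by the fundamental theorem of algebra. So p is surjective onto ℂ, omitting no value.

Omitted value: no value.


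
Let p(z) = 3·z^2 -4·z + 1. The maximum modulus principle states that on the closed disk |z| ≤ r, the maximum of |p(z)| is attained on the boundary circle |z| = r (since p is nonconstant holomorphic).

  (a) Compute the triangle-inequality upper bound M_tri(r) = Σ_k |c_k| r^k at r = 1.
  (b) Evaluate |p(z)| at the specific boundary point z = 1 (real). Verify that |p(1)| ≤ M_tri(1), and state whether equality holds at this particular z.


Coefficients: c_0 = 1, c_1 = -4, c_2 = 3. Radius r = 1.
Part (a). Triangle bound: M_tri(r) = Σ_k |c_k| r^k
  = |1|·1^0 + |-4|·1^1 + |3|·1^2
  = 1 + 4 + 3 = 8.
This bounds M(r) := max_{|z|=r} |p(z)| from above; equality holds iff all terms c_k z^k can be made to align in phase at a single z on |z|=r.
Part (b). At z = 1 (real, on the circle |z| = r):
  p(1) = (1)·1^0 + (-4)·1^1 + (3)·1^2 = 0.
  |p(1)| = 0.
Check: |p(1)| = 0 ≤ 8 = M_tri(1). ✓ Equality does not hold at z = 1 (the coefficients have mixed signs, so the terms do not all align in phase there).

M_tri(1) = 8; |p(1)| = 0; equality at z=1: no.


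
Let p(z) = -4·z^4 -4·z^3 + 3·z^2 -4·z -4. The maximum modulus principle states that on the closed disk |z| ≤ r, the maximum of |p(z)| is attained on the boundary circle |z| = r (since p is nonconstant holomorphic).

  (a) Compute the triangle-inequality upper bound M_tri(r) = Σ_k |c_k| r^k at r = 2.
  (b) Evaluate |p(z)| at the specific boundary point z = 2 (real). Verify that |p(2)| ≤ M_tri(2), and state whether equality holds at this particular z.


Coefficients: c_0 = -4, c_1 = -4, c_2 = 3, c_3 = -4, c_4 = -4. Radius r = 2.
Part (a). Triangle bound: M_tri(r) = Σ_k |c_k| r^k
  = |-4|·2^0 + |-4|·2^1 + |3|·2^2 + |-4|·2^3 + |-4|·2^4
  = 4 + 8 + 12 + 32 + 64 = 120.
This bounds M(r) := max_{|z|=r} |p(z)| from above; equality holds iff all terms c_k z^k can be made to align in phase at a single z on |z|=r.
Part (b). At z = 2 (real, on the circle |z| = r):
  p(2) = (-4)·2^0 + (-4)·2^1 + (3)·2^2 + (-4)·2^3 + (-4)·2^4 = -96.
  |p(2)| = 96.
Check: |p(2)| = 96 ≤ 120 = M_tri(2). ✓ Equality does not hold at z = 2 (the coefficients have mixed signs, so the terms do not all align in phase there).

M_tri(2) = 120; |p(2)| = 96; equality at z=2: no.


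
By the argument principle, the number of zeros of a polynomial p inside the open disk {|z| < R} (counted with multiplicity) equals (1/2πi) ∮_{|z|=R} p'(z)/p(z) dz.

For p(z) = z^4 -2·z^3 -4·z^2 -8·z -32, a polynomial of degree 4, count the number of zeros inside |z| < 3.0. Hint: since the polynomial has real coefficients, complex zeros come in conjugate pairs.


The zeros of p are: 4, (0 + 2i), (0 - 2i), -2.
Their magnitudes are: 4, 2, 2, 2.
Zeros with |z| < R = 3.0: (0 + 2i), (0 - 2i), -2.
Count = 3.
By the argument principle, (1/2πi) ∮_{|z|=R} p'(z)/p(z) dz equals exactly this count.

Number of zeros inside |z| < 3.0: 3.


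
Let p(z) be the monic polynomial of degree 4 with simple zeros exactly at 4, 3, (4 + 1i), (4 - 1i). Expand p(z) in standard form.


The polynomial is p(z) = ∏_{α ∈ S} (z − α), where S = {4, 3, (4 + 1i), (4 - 1i)}.
Expanding the product yields: p(z) = z^4 -15·z^3 + 85·z^2 -215·z + 204.
Note conjugate pairs combine to real quadratics: (z − (4+1i))(z − (4−1i)) = z² − 8z + 17.
The resulting polynomial has degree 4 and real coefficients as required.

p(z) = z^4 -15·z^3 + 85·z^2 -215·z + 204.


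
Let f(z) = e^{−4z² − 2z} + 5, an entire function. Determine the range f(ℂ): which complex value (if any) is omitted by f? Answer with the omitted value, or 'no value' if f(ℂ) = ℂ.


Little Picard bounds the complement of f(ℂ) to at most one point.
The exponent g(z) = −4z² − 2z is a nonconstant polynomial, hence surjective onto ℂ. So e^{g(z)} takes every value in {e^w : w ∈ ℂ} = ℂ ∖ {0}. Adding 5 shifts the range to ℂ ∖ {5}. f omits exactly 5.

Omitted value: 5.


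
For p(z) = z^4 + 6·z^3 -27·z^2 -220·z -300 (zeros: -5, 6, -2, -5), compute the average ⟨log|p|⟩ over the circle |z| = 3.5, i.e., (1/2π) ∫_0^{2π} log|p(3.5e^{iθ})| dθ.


Zeros: -5, -5, -2, 6; r = 3.5.
Inside |z| < r: -2. Outside (|z| ≥ r): -5, -5, 6.
p(0) = -300, so log|p(0)| = log(300) = 5.7038.
Apply Jensen: I(r) = log|p(0)| + Σ_k log(r/|z_k|), summed over zeros inside |z| < r.
  log(r/|z_k|) for z_k = -2: log(3.5/2) = 0.5596
  Outside zeros (-5, -5, 6) contribute nothing to the Jensen sum.
Sum over inside zeros: 0.5596.
I(r) = log|p(0)| + (inside sum) = 5.7038 + 0.5596 = 6.2634.
Note: since some zeros are outside |z| ≤ r, the simplified n·log(r) form does NOT apply — only the inside zeros contribute.

I(r) ≈ 6.2634.
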